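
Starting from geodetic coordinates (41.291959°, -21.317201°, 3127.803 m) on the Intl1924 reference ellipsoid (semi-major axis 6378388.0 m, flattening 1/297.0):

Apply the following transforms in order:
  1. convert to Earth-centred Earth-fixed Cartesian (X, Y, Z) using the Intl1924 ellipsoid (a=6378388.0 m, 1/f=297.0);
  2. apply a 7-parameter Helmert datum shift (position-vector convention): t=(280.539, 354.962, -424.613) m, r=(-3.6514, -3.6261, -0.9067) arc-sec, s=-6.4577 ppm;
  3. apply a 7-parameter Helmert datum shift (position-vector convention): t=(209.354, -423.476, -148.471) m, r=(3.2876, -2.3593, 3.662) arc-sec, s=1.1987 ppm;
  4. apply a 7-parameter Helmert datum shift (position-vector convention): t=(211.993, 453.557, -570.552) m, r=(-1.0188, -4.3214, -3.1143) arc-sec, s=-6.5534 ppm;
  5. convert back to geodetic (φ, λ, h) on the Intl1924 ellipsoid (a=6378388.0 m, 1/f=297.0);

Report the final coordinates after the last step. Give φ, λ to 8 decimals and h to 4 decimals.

start: φ=41.291959°, λ=-21.317201°, h=3127.803 m
→ ECEF (a=6378388.000, f=1/297.0): X=4473294.6581, Y=-1745611.9755, Z=4188975.0170
→ Helmert 7p (PV): X=4473464.9956, Y=-1745191.2497, Z=4188632.8935
→ Helmert 7p (PV): X=4473662.7853, Y=-1745604.1578, Z=4188512.7958
→ Helmert 7p (PV): X=4473731.3529, Y=-1745186.0185, Z=4188017.1427
→ geod (Bowring, a=6378388.000): φ=41.28398490°, λ=-21.31057229°, h=2685.1094 m

φ=41.28398490°, λ=-21.31057229°, h=2685.1094 m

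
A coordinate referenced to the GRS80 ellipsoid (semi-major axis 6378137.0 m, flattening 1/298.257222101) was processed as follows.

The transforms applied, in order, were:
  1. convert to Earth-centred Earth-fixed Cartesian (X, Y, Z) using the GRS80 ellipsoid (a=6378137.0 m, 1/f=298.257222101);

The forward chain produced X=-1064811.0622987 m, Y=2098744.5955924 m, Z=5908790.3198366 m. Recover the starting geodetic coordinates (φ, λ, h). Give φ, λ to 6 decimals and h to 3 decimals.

start: X=-1064811.0623, Y=2098744.5956, Z=5908790.3198 m
→ geod (Bowring, a=6378137.000): φ=68.41505800°, λ=116.90124100°, h=549.0420 m

φ=68.415058°, λ=116.901241°, h=549.042 m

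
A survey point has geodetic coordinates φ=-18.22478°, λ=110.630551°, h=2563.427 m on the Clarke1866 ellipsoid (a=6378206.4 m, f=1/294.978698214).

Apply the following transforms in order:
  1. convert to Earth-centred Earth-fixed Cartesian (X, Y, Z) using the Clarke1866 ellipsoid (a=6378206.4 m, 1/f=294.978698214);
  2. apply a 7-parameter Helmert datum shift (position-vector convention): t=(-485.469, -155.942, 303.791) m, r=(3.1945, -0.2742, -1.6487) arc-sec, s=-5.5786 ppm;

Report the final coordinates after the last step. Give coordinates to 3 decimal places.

X=-2136560.558 m, Y=5673767.229 m, Z=-1982313.064 m

start: φ=-18.224780°, λ=110.630551°, h=2563.427 m
→ ECEF (a=6378206.400, f=1/294.978698214): X=-2136134.9938, Y=5673907.0420, Z=-1982712.9495
→ Helmert 7p (PV): X=-2136560.5585, Y=5673767.2287, Z=-1982313.0640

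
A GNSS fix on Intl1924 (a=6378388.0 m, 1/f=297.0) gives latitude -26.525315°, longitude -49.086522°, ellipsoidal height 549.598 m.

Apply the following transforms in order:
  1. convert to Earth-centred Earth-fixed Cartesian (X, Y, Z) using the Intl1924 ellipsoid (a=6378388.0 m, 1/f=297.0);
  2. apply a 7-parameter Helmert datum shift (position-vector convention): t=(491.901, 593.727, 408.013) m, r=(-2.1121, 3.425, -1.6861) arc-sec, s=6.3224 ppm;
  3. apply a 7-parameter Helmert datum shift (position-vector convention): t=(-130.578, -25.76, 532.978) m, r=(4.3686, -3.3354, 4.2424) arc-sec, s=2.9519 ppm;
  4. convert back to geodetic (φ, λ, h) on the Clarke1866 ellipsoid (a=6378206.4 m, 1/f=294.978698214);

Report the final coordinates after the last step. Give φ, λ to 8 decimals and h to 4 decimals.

φ=-26.52003736°, λ=-49.07914673°, h=227.1197 m

start: φ=-26.525315°, λ=-49.086522°, h=549.598 m
→ ECEF (a=6378388.000, f=1/297.0): X=3740438.0045, Y=-4316027.7805, Z=-2831538.9365
→ Helmert 7p (PV): X=3740871.2551, Y=-4315520.9118, Z=-2831166.7401
→ Helmert 7p (PV): X=3740886.2620, Y=-4315422.5063, Z=-2830673.0288
→ geod (Bowring, a=6378206.400): φ=-26.52003736°, λ=-49.07914673°, h=227.1197 m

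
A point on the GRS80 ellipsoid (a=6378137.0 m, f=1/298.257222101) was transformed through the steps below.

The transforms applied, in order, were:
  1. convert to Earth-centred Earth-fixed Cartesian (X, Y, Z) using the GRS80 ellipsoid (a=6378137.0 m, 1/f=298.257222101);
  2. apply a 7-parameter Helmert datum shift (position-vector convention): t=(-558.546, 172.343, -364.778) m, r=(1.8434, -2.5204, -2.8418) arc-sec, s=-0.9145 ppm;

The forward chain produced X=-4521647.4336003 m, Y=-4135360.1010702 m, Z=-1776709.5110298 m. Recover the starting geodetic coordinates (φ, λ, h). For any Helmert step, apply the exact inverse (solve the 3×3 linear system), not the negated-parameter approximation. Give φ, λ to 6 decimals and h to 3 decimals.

start: X=-4521647.4336, Y=-4135360.1011, Z=-1776709.5110 m
→ Helmert⁻¹: X=-4521057.7485, Y=-4135614.3891, Z=-1776254.1534
→ geod (Bowring, a=6378137.000): φ=-16.26971000°, λ=-137.54944400°, h=3054.2490 m

φ=-16.269710°, λ=-137.549444°, h=3054.249 m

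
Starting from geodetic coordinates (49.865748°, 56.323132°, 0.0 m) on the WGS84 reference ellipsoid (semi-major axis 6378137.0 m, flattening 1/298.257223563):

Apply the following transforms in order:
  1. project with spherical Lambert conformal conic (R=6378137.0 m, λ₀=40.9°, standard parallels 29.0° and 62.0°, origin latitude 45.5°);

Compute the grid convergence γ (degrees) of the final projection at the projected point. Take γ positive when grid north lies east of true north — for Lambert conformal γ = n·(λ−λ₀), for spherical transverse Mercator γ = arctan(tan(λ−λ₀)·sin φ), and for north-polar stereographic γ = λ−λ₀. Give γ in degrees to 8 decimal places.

start: φ=49.865748°, λ=56.323132°, h=0.000 m
→ into lcc (λ₀=40.9°): φ=49.86574800°, λ−λ₀=15.42313200°
convergence γ = 11.16158528°

11.16158528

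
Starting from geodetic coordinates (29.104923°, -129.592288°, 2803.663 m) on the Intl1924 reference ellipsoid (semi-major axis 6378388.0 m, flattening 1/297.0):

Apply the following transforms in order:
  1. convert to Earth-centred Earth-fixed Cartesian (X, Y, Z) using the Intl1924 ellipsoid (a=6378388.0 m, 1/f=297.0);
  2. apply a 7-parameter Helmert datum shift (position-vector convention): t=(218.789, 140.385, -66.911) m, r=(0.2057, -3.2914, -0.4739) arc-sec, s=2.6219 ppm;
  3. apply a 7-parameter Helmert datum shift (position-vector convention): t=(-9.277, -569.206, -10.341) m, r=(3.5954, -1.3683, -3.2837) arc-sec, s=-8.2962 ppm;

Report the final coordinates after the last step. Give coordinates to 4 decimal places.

start: φ=29.104923°, λ=-129.592288°, h=2803.663 m
→ ECEF (a=6378388.000, f=1/297.0): X=-3556169.8232, Y=-4299849.1380, Z=3085474.8547
→ Helmert 7p (PV): X=-3556019.4727, Y=-4299714.9334, Z=3085354.9989
→ Helmert 7p (PV): X=-3556088.1656, Y=-4300245.6377, Z=3085220.5242

X=-3556088.1656 m, Y=-4300245.6377 m, Z=3085220.5242 m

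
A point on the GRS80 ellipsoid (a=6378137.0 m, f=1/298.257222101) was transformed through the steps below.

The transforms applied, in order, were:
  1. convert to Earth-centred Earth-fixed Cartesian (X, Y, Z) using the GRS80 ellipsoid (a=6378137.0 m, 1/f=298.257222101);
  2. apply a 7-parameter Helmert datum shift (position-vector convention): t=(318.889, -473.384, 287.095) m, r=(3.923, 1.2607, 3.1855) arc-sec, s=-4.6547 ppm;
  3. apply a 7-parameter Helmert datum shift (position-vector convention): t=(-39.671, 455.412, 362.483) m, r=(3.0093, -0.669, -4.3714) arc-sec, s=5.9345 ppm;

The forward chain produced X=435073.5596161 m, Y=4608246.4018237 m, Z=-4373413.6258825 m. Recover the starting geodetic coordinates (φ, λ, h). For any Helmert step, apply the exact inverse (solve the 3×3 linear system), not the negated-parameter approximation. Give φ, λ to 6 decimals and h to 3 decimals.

φ=-43.573713°, λ=84.610046°, h=453.304 m

start: X=435073.5596, Y=4608246.4018, Z=-4373413.6259 m
→ Helmert⁻¹: X=434998.8105, Y=4607709.0522, Z=-4373818.7879
→ Helmert⁻¹: X=434779.8468, Y=4608113.9772, Z=-4374211.2286
→ geod (Bowring, a=6378137.000): φ=-43.57371300°, λ=84.61004600°, h=453.3040 m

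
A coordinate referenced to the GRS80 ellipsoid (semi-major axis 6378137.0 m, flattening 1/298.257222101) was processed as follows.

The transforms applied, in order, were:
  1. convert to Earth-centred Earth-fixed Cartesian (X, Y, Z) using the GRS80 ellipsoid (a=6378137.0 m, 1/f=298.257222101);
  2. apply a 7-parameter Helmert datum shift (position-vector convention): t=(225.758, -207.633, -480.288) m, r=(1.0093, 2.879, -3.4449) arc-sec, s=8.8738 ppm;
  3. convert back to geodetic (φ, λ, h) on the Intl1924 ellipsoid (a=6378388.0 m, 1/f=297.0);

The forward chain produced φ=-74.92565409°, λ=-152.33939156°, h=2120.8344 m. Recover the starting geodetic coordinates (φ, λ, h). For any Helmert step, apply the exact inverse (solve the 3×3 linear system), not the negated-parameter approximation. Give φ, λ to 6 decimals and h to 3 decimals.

start: φ=-74.925654°, λ=-152.339392°, h=2120.834 m
→ ECEF (a=6378388.000, f=1/297.0): X=-1474372.2793, Y=-772770.1693, Z=-6138808.7235
→ Helmert⁻¹: X=-1474486.3715, Y=-772610.3427, Z=-6138290.7657
→ geod (Bowring, a=6378137.000): φ=-74.92380300°, λ=-152.34608700°, h=1793.5220 m

φ=-74.923803°, λ=-152.346087°, h=1793.522 m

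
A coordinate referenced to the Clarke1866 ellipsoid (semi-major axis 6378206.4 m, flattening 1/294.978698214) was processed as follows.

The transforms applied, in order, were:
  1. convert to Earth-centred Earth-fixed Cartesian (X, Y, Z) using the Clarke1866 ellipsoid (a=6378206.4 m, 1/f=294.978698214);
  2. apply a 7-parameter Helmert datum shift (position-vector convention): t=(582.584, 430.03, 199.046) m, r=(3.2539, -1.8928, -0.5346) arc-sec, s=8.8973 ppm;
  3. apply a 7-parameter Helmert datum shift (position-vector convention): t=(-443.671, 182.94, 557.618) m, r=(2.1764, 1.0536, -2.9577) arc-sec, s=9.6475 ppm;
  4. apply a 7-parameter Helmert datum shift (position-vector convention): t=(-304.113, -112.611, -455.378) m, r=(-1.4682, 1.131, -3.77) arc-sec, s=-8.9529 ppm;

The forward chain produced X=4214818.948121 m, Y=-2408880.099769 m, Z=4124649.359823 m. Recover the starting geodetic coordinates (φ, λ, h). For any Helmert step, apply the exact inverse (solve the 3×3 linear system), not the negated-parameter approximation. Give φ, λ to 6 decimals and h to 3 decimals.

φ=40.540661°, λ=-29.750469°, h=1180.263 m

start: X=4214818.9481, Y=-2408880.0998, Z=4124649.3598 m
→ Helmert⁻¹: X=4215182.2056, Y=-2408741.3745, Z=4125147.6372
→ Helmert⁻¹: X=4215598.6788, Y=-2408797.1051, Z=4124597.1772
→ Helmert⁻¹: X=4215022.6843, Y=-2409129.7119, Z=4124360.7610
→ geod (Bowring, a=6378206.400): φ=40.54066100°, λ=-29.75046900°, h=1180.2630 m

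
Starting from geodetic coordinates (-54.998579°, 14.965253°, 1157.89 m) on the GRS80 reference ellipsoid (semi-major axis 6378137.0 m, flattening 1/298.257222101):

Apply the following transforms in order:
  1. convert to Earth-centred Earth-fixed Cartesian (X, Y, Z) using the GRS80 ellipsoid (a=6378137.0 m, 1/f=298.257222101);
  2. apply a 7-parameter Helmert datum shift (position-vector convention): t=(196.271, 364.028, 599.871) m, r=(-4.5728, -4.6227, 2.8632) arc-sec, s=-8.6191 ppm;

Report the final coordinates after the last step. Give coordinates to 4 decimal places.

X=3543268.2355 m, Y=947330.9097 m, Z=-5201538.1410 m

start: φ=-54.998579°, λ=14.965253°, h=1157.890 m
→ ECEF (a=6378137.000, f=1/298.257222101): X=3542999.0589, Y=947041.1942, Z=-5202241.2585
→ Helmert 7p (PV): X=3543268.2355, Y=947330.9097, Z=-5201538.1410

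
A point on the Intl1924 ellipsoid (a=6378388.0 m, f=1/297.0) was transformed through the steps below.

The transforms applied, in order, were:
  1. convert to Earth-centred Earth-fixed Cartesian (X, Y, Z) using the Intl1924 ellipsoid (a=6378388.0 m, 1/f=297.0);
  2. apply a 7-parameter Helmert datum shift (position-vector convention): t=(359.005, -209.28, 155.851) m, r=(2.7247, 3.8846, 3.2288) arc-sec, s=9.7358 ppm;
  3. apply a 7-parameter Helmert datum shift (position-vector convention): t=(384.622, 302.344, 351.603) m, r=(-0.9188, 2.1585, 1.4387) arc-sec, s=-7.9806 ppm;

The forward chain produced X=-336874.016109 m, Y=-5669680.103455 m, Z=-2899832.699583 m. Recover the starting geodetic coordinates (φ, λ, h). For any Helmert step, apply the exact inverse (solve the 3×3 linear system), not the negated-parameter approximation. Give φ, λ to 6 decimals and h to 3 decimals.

start: X=-336874.0161, Y=-5669680.1035, Z=-2899832.6996 m
→ Helmert⁻¹: X=-337270.5280, Y=-5670012.4262, Z=-2900236.2343
→ Helmert⁻¹: X=-337660.3773, Y=-5669780.9731, Z=-2900295.3109
→ geod (Bowring, a=6378388.000): φ=-27.20701900°, λ=-93.40819000°, h=3543.0400 m

φ=-27.207019°, λ=-93.408190°, h=3543.040 m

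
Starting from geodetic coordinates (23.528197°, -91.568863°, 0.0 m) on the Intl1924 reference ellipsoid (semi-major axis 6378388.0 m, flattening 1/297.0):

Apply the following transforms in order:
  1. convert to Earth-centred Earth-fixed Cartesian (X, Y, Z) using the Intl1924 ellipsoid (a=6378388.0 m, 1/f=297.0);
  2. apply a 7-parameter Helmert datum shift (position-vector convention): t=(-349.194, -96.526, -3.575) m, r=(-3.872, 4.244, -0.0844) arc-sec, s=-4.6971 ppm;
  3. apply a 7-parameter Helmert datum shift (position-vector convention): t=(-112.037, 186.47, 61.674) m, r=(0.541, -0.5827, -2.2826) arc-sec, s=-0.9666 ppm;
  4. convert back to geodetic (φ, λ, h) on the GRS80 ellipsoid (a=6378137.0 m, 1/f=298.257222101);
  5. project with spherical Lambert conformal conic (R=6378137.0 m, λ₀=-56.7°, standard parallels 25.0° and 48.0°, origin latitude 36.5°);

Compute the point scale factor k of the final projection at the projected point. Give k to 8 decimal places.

start: φ=23.528197°, λ=-91.568863°, h=0.000 m
→ ECEF (a=6378388.000, f=1/297.0): X=-160197.8207, Y=-5849054.3519, Z=2530492.8501
→ Helmert 7p (PV): X=-160496.5897, Y=-5849075.8366, Z=2530590.4831
→ Helmert 7p (PV): X=-160680.3484, Y=-5848888.5741, Z=2530633.9164
→ geod (Bowring, a=6378137.000): φ=23.52931190°, λ=-91.57363074°, h=152.9879 m
→ into lcc (λ₀=-56.7°): φ=23.52931190°, λ−λ₀=-34.87363074°
scale k = 1.00530583

1.00530583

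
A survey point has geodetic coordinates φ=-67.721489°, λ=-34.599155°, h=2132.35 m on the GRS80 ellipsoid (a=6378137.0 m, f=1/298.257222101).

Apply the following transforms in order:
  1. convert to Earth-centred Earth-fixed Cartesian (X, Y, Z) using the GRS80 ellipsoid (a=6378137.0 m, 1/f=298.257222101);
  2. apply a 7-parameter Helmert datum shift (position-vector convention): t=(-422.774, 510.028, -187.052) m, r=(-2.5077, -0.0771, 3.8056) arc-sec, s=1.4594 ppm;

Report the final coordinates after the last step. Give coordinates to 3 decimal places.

start: φ=-67.721489°, λ=-34.599155°, h=2132.350 m
→ ECEF (a=6378137.000, f=1/298.257222101): X=1996766.9037, Y=-1377433.7576, Z=-5881359.6766
→ Helmert 7p (PV): X=1996374.6560, Y=-1376960.4030, Z=-5881537.8190

X=1996374.656 m, Y=-1376960.403 m, Z=-5881537.819 m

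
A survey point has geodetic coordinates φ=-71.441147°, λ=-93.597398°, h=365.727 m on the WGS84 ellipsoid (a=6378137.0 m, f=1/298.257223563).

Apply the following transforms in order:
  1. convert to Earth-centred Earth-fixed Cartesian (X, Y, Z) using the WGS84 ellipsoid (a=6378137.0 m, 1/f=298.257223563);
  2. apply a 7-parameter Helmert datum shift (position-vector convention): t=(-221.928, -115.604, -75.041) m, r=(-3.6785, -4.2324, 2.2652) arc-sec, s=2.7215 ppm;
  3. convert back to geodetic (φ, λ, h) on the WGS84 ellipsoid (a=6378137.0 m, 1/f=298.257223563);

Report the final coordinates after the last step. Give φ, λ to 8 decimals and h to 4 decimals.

φ=-71.43932128°, λ=-93.59913554°, h=495.1164 m

start: φ=-71.441147°, λ=-93.597398°, h=365.727 m
→ ECEF (a=6378137.000, f=1/298.257223563): X=-127766.4778, Y=-2032262.7539, Z=-6024474.2273
→ Helmert 7p (PV): X=-127842.8171, Y=-2032492.7319, Z=-6024532.0424
→ geod (Bowring, a=6378137.000): φ=-71.43932128°, λ=-93.59913554°, h=495.1164 m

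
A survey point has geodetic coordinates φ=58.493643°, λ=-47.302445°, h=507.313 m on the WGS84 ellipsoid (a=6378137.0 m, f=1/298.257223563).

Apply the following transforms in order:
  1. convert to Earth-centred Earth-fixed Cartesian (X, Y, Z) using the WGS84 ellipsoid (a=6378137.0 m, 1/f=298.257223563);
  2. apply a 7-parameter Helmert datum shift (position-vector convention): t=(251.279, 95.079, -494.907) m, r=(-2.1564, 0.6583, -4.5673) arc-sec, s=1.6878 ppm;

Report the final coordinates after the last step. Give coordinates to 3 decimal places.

start: φ=58.493643°, λ=-47.302445°, h=507.313 m
→ ECEF (a=6378137.000, f=1/298.257223563): X=2266016.8905, Y=-2455869.2528, Z=5415105.5390
→ Helmert 7p (PV): X=2266234.8964, Y=-2455771.8826, Z=5414638.2145

X=2266234.896 m, Y=-2455771.883 m, Z=5414638.215 m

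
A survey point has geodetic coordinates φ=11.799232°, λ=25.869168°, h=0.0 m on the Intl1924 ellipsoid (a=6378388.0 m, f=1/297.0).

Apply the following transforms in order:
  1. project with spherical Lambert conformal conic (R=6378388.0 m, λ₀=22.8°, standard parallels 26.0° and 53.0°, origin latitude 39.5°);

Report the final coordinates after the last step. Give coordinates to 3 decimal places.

E=363476.275 m, N=-3110582.031 m

start: φ=11.799232°, λ=25.869168°, h=0.000 m
→ lcc (R=6378388.0, λ₀=22.8°): E=363476.2748, N=-3110582.0315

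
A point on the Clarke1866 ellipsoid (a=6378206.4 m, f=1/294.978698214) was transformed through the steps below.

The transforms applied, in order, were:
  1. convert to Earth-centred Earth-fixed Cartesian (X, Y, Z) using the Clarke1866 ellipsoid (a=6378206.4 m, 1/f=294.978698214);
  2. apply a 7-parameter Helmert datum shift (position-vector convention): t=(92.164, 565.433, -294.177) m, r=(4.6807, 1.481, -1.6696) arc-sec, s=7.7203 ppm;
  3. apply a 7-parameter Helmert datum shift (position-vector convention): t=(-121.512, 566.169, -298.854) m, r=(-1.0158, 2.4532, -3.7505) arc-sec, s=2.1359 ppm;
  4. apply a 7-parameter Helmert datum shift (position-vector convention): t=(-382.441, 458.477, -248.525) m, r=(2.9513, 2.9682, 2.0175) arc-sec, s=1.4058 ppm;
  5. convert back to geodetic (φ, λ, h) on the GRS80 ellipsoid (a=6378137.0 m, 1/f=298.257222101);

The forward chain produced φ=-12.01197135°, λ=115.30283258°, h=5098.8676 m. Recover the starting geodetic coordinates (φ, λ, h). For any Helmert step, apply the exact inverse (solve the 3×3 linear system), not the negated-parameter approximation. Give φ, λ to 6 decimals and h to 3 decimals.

φ=-12.010938°, λ=115.306398°, h=3214.927 m

start: φ=-12.011971°, λ=115.302833°, h=5098.868 m
→ ECEF (a=6378137.000, f=1/298.257222101): X=-2668861.4406, Y=5645297.6638, Z=-1319759.0181
→ Helmert⁻¹: X=-2668401.0456, Y=5644838.4696, Z=-1319627.8051
→ Helmert⁻¹: X=-2668360.7715, Y=5644218.2238, Z=-1319330.0729
→ Helmert⁻¹: X=-2668468.5442, Y=5643557.6851, Z=-1319172.9399
→ geod (Bowring, a=6378206.400): φ=-12.01093800°, λ=115.30639800°, h=3214.9270 m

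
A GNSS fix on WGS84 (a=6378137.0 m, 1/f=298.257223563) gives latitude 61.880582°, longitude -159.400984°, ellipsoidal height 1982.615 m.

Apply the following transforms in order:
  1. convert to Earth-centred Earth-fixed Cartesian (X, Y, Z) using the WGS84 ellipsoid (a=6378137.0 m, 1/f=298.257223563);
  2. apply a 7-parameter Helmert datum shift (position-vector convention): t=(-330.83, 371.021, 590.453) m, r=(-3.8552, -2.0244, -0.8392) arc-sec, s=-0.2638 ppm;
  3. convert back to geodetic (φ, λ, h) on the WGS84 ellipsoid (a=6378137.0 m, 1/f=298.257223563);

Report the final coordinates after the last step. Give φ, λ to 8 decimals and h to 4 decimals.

start: φ=61.880582°, λ=-159.400984°, h=1982.615 m
→ ECEF (a=6378137.000, f=1/298.257223563): X=-2822122.4984, Y=-1060710.7949, Z=5604003.6325
→ Helmert 7p (PV): X=-2822511.9003, Y=-1060223.2703, Z=5604584.7346
→ geod (Bowring, a=6378137.000): φ=61.88151146°, λ=-159.41225963°, h=2586.1108 m

φ=61.88151146°, λ=-159.41225963°, h=2586.1108 m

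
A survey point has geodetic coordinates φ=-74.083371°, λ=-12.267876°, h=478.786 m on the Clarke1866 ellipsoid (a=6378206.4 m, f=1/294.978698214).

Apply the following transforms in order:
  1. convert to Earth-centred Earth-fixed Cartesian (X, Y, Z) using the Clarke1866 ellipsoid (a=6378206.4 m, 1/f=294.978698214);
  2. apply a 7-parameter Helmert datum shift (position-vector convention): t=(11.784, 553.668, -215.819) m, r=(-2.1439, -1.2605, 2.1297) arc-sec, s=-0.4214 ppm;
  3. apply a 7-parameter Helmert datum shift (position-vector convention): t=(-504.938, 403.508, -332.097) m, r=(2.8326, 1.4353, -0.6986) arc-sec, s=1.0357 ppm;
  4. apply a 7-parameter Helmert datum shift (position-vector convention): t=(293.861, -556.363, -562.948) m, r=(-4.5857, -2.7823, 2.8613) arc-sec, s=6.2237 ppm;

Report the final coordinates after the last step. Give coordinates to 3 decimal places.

X=1714607.121 m, Y=-372541.739 m, Z=-6112902.063 m

start: φ=-74.083371°, λ=-12.267876°, h=478.786 m
→ ECEF (a=6378206.400, f=1/294.978698214): X=1714709.6757, Y=-372860.2045, Z=-6111778.1027
→ Helmert 7p (PV): X=1714761.9365, Y=-372352.2002, Z=-6111976.9920
→ Helmert 7p (PV): X=1714214.9829, Y=-371870.9507, Z=-6112332.4648
→ Helmert 7p (PV): X=1714607.1209, Y=-372541.7393, Z=-6112902.0635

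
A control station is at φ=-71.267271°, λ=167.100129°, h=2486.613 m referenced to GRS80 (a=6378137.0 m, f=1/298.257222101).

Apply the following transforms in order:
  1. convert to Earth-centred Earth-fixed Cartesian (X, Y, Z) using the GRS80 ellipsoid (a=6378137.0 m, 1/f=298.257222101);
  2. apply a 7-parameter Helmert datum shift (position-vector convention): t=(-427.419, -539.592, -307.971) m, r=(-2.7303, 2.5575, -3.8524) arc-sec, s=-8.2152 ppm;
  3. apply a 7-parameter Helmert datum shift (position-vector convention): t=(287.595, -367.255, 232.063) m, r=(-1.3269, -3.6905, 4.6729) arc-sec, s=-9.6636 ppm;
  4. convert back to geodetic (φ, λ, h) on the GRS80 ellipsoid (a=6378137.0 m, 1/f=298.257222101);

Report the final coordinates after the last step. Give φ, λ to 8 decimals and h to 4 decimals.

start: φ=-71.267271°, λ=167.100129°, h=2486.613 m
→ ECEF (a=6378137.000, f=1/298.257222101): X=-2003466.5218, Y=458850.3405, Z=-6020279.6357
→ Helmert 7p (PV): X=-2003943.5576, Y=458264.7083, Z=-6020519.3816
→ Helmert 7p (PV): X=-2003539.2607, Y=457808.8966, Z=-6020267.9410
→ geod (Bowring, a=6378137.000): φ=-71.26860621°, λ=167.12888309°, h=2423.7251 m

φ=-71.26860621°, λ=167.12888309°, h=2423.7251 m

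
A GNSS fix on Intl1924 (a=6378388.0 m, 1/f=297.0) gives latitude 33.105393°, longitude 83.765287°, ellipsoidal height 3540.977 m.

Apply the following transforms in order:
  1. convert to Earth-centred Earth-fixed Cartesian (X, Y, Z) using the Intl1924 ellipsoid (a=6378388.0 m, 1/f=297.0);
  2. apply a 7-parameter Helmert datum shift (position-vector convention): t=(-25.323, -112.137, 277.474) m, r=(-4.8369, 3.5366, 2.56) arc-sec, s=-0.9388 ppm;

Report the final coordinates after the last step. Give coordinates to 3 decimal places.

X=581127.414 m, Y=5319619.207 m, Z=3465881.534 m

start: φ=33.105393°, λ=83.765287°, h=3540.977 m
→ ECEF (a=6378388.000, f=1/297.0): X=581159.8830, Y=5319647.8537, Z=3465742.0240
→ Helmert 7p (PV): X=581127.4144, Y=5319619.2070, Z=3465881.5345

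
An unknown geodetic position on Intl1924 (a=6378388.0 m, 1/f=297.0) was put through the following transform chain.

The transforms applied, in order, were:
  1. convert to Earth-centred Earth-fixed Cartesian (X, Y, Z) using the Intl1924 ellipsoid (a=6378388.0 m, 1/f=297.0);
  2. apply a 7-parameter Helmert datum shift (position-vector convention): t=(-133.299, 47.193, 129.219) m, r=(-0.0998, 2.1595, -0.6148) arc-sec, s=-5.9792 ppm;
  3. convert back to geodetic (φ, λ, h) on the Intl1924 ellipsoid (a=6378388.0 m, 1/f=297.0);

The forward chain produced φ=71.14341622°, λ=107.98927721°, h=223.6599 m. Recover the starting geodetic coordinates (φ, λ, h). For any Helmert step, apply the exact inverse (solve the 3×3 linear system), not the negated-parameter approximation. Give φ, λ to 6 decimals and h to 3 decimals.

φ=71.143613°, λ=107.988023°, h=111.551 m

start: φ=71.143416°, λ=107.989277°, h=223.660 m
→ ECEF (a=6378388.000, f=1/297.0): X=-638618.4289, Y=1966717.7356, Z=6013826.1393
→ Helmert⁻¹: X=-638557.7705, Y=1966677.4888, Z=6013727.1438
→ geod (Bowring, a=6378388.000): φ=71.14361300°, λ=107.98802300°, h=111.5510 m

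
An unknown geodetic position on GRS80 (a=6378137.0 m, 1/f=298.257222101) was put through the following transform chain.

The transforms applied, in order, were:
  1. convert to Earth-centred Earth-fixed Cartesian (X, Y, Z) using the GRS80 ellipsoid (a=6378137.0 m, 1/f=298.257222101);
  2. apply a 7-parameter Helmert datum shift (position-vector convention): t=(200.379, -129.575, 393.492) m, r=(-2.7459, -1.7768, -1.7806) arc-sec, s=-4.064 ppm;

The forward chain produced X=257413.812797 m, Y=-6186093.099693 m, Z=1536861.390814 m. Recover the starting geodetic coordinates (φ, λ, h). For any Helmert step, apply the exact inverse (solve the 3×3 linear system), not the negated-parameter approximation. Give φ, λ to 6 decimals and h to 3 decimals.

φ=14.026677°, λ=-87.618394°, h=2244.707 m

start: X=257413.8128, Y=-6186093.0997, Z=1536861.3908 m
→ Helmert⁻¹: X=257281.1151, Y=-6186006.8967, Z=1536389.5756
→ geod (Bowring, a=6378137.000): φ=14.02667700°, λ=-87.61839400°, h=2244.7070 m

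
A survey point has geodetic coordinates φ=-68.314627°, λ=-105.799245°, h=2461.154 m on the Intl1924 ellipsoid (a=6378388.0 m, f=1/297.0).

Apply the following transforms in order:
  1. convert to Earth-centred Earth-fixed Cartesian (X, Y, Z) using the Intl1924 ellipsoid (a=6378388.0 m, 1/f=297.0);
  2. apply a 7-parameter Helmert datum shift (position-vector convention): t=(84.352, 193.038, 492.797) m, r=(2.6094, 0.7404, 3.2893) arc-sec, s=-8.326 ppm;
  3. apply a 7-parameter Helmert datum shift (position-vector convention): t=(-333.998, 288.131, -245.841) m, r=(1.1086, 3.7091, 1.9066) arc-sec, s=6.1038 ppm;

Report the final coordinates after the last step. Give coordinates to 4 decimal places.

start: φ=-68.314627°, λ=-105.799245°, h=2461.154 m
→ ECEF (a=6378388.000, f=1/297.0): X=-643818.9128, Y=-2275322.2419, Z=-5906573.2974
→ Helmert 7p (PV): X=-643714.1180, Y=-2275045.8046, Z=-5906057.7956
→ Helmert 7p (PV): X=-644137.2204, Y=-2274745.7671, Z=-5906340.3381

X=-644137.2204 m, Y=-2274745.7671 m, Z=-5906340.3381 m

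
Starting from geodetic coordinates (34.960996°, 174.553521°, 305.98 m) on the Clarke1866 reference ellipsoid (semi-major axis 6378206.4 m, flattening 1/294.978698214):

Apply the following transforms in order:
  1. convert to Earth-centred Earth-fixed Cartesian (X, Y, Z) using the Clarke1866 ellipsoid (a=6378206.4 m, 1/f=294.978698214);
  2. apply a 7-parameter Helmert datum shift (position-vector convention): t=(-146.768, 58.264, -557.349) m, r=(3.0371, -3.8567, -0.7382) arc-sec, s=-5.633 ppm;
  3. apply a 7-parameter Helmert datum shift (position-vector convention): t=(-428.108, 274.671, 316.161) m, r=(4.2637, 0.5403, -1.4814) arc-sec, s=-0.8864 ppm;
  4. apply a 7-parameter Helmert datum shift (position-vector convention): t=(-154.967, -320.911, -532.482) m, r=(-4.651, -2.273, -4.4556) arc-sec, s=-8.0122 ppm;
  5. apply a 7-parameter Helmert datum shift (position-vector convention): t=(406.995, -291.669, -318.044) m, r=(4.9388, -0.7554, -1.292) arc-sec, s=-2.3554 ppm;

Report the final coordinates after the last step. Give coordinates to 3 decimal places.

X=-5209979.971 m, Y=496500.906 m, Z=3633013.954 m

start: φ=34.960996°, λ=174.553521°, h=305.980 m
→ ECEF (a=6378206.400, f=1/294.978698214): X=-5209652.5109, Y=496721.3741, Z=3634309.0213
→ Helmert 7p (PV): X=-5209836.1084, Y=496741.9725, Z=3633641.1055
→ Helmert 7p (PV): X=-5210246.5127, Y=496978.5094, Z=3633977.9607
→ Helmert 7p (PV): X=-5210389.0443, Y=496848.1048, Z=3633347.7409
→ Helmert 7p (PV): X=-5209979.9709, Y=496500.9056, Z=3633013.9536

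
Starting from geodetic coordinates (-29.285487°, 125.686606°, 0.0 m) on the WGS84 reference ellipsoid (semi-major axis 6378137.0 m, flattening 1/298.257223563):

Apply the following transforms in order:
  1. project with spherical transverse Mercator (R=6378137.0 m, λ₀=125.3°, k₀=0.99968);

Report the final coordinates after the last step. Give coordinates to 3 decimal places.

E=37524.527 m, N=-3259064.214 m

start: φ=-29.285487°, λ=125.686606°, h=0.000 m
→ tm (R=6378137.0, λ₀=125.3°): E=37524.5266, N=-3259064.2140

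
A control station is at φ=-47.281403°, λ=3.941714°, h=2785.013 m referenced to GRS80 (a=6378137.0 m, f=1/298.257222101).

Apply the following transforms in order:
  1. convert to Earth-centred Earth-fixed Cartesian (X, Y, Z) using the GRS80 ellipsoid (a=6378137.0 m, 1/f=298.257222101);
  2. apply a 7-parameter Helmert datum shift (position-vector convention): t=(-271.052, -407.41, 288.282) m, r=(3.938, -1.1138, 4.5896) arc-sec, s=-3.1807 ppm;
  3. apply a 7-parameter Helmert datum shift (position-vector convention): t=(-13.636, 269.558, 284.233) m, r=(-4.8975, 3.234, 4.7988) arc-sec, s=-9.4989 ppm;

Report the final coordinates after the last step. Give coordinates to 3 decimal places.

start: φ=-47.281403°, λ=3.941714°, h=2785.013 m
→ ECEF (a=6378137.000, f=1/298.257222101): X=4326386.3102, Y=298108.0368, Z=-4665090.6820
→ Helmert 7p (PV): X=4326120.0548, Y=297885.0102, Z=-4664758.5085
→ Helmert 7p (PV): X=4325985.2577, Y=298141.6281, Z=-4664504.8663

X=4325985.258 m, Y=298141.628 m, Z=-4664504.866 m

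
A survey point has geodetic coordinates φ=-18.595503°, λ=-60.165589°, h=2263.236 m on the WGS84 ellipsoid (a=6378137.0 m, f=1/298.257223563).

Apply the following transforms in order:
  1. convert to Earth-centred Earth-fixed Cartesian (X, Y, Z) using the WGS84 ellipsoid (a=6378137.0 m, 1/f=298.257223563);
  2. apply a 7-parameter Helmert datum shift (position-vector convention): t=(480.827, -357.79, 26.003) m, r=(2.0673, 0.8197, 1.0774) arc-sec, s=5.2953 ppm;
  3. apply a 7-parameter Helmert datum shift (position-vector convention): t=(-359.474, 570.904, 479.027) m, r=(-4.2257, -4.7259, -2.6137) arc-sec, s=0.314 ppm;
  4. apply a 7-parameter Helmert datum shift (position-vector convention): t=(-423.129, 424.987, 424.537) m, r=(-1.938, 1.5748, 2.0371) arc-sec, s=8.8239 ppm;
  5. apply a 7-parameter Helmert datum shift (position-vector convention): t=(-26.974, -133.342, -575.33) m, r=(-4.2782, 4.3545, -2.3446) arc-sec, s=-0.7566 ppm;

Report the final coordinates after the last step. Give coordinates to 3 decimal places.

start: φ=-18.595503°, λ=-60.165589°, h=2263.236 m
→ ECEF (a=6378137.000, f=1/298.257223563): X=3009526.6479, Y=-5247619.2000, Z=-2021685.7653
→ Helmert 7p (PV): X=3010042.7874, Y=-5247968.7951, Z=-2021735.0225
→ Helmert 7p (PV): X=3009664.0801, Y=-5247479.0998, Z=-2021080.1508
→ Helmert 7p (PV): X=3009303.9026, Y=-5247089.6815, Z=-2020647.1220
→ Helmert 7p (PV): X=3009172.3502, Y=-5247295.1710, Z=-2021175.6218

X=3009172.350 m, Y=-5247295.171 m, Z=-2021175.622 m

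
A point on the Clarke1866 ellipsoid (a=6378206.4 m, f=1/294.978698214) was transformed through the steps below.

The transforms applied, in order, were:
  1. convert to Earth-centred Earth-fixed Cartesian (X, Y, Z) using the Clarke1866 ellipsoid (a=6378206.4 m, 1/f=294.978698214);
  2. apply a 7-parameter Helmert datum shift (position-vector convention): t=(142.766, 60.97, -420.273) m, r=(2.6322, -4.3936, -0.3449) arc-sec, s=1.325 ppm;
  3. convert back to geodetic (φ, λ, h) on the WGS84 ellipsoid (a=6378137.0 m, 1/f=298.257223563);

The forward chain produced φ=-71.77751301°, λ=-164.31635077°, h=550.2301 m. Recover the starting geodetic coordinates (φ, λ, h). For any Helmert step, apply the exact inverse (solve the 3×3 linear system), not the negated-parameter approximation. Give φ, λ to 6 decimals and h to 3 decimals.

start: φ=-71.777513°, λ=-164.316351°, h=550.230 m
→ ECEF (a=6378137.000, f=1/298.257223563): X=-1926226.5950, Y=-540844.7966, Z=-6036491.3672
→ Helmert⁻¹: X=-1926494.4757, Y=-540985.2985, Z=-6036015.1569
→ geod (Bowring, a=6378206.400): φ=-71.77493000°, λ=-164.31455100°, h=335.6140 m

φ=-71.774930°, λ=-164.314551°, h=335.614 m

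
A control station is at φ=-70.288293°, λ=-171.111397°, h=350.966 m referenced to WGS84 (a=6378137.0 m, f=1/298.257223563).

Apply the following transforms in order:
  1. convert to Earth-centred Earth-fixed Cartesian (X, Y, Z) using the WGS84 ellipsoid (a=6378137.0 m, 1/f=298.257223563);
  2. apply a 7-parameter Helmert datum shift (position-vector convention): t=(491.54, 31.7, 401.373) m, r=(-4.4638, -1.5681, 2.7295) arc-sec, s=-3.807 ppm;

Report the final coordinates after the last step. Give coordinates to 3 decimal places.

start: φ=-70.288293°, λ=-171.111397°, h=350.966 m
→ ECEF (a=6378137.000, f=1/298.257223563): X=-2131881.2945, Y=-333409.2526, Z=-5982294.7427
→ Helmert 7p (PV): X=-2131331.7471, Y=-333533.9574, Z=-5981879.5870

X=-2131331.747 m, Y=-333533.957 m, Z=-5981879.587 m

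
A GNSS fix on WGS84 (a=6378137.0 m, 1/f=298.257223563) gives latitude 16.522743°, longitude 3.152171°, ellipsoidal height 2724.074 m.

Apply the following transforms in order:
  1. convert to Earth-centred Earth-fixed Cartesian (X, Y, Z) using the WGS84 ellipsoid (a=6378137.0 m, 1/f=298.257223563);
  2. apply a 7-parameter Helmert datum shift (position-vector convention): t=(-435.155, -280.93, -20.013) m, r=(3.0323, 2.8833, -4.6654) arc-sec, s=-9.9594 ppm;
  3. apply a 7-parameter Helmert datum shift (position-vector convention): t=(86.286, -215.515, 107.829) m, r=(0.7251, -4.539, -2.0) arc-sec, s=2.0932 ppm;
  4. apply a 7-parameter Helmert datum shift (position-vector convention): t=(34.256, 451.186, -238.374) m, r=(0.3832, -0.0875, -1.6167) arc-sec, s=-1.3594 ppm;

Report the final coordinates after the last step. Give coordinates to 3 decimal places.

start: φ=16.522743°, λ=3.152171°, h=2724.074 m
→ ECEF (a=6378137.000, f=1/298.257223563): X=6109773.7628, Y=336473.4028, Z=1803035.7708
→ Helmert 7p (PV): X=6109310.5723, Y=336024.4231, Z=1802917.3417
→ Helmert 7p (PV): X=6109373.2300, Y=335744.0358, Z=1803164.5657
→ Helmert 7p (PV): X=6109401.0476, Y=336143.5304, Z=1802926.9559

X=6109401.048 m, Y=336143.530 m, Z=1802926.956 m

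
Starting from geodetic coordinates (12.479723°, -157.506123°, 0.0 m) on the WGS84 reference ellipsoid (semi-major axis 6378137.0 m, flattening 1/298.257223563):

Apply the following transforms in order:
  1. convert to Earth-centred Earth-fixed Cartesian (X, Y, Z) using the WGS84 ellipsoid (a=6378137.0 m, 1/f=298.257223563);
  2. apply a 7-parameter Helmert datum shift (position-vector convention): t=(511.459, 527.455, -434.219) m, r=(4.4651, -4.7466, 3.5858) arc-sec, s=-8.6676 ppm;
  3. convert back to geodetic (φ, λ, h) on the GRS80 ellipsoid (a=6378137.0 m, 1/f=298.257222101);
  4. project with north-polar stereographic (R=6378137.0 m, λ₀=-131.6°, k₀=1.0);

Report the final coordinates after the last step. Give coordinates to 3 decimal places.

E=-4475165.150 m, N=-9213100.265 m

start: φ=12.479723°, λ=-157.506123°, h=0.000 m
→ ECEF (a=6378137.000, f=1/298.257223563): X=-5754556.5357, Y=-2382894.9130, Z=1369265.0252
→ Helmert 7p (PV): X=-5753985.2830, Y=-2382476.4837, Z=1368634.9312
→ geod (Bowring, a=6378137.000): φ=12.47550501°, λ=-157.50766901°, h=-807.7641 m
→ stereo (R=6378137.0, λ₀=-131.6°): E=-4475165.1500, N=-9213100.2649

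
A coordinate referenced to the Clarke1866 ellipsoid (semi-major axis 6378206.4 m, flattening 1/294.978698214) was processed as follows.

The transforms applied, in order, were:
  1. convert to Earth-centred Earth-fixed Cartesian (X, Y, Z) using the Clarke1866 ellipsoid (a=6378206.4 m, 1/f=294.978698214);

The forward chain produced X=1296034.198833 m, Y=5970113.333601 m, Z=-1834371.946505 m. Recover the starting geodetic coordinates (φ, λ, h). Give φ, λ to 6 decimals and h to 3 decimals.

φ=-16.820637°, λ=77.751874°, h=2216.900 m

start: X=1296034.1988, Y=5970113.3336, Z=-1834371.9465 m
→ geod (Bowring, a=6378206.400): φ=-16.82063700°, λ=77.75187400°, h=2216.9000 m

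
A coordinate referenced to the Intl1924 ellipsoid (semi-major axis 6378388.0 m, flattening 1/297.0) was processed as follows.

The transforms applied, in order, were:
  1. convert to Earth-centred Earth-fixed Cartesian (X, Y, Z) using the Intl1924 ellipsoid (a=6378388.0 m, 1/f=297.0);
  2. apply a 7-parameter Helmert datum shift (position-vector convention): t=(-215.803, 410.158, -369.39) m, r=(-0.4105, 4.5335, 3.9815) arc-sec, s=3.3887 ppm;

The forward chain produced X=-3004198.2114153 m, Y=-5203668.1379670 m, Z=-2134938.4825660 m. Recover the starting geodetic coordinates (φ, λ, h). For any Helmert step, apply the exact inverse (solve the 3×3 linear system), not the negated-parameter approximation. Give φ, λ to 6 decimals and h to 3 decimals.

φ=-19.679878°, λ=-119.995837°, h=741.064 m

start: X=-3004198.2114, Y=-5203668.1380, Z=-2134938.4826 m
→ Helmert⁻¹: X=-3004025.7636, Y=-5203998.4264, Z=-2134638.2415
→ geod (Bowring, a=6378388.000): φ=-19.67987800°, λ=-119.99583700°, h=741.0640 m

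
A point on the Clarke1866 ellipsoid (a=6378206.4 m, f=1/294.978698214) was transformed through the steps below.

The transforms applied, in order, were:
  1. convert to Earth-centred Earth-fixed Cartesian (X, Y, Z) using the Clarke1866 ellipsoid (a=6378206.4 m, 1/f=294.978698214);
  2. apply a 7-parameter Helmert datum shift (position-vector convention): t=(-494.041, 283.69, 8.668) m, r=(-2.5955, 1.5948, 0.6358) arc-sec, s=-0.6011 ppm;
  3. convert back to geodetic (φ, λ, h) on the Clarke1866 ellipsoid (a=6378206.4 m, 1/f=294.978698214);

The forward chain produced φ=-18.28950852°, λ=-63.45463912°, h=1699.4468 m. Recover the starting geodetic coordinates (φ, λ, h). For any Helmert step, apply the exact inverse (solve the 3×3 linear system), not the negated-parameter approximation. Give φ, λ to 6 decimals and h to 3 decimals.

φ=-18.288687°, λ=-63.451600°, h=2156.710 m

start: φ=-18.289509°, λ=-63.454639°, h=1699.447 m
→ ECEF (a=6378206.400, f=1/294.978698214): X=2708086.7440, Y=-5420830.0014, Z=-1989247.9212
→ Helmert⁻¹: X=2708581.0838, Y=-5421100.2670, Z=-1989305.0583
→ geod (Bowring, a=6378206.400): φ=-18.28868700°, λ=-63.45160000°, h=2156.7100 m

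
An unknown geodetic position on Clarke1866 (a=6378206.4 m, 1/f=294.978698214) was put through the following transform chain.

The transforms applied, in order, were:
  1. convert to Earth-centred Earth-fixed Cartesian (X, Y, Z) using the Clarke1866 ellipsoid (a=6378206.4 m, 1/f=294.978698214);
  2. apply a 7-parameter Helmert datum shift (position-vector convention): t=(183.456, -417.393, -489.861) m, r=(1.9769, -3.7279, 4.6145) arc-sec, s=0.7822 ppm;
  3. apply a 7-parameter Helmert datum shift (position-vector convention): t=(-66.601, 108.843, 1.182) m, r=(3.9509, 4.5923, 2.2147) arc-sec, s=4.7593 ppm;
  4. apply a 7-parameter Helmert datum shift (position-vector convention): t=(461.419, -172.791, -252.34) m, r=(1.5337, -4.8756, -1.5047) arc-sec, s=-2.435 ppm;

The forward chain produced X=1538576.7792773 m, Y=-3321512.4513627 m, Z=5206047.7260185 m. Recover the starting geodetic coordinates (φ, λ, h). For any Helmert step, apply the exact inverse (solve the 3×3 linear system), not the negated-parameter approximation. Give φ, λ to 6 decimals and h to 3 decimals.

φ=55.080695°, λ=-65.149535°, h=651.185 m

start: X=1538576.7793, Y=-3321512.4514, Z=5206047.7260 m
→ Helmert⁻¹: X=1538266.3988, Y=-3321297.8143, Z=5206301.0783
→ Helmert⁻¹: X=1538174.1018, Y=-3321307.6399, Z=5206372.9821
→ Helmert⁻¹: X=1538009.2547, Y=-3320872.1532, Z=5206862.8015
→ geod (Bowring, a=6378206.400): φ=55.08069500°, λ=-65.14953500°, h=651.1850 m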